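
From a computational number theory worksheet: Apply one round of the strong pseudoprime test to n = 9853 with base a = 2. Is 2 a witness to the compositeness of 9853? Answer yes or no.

n − 1 = 9852 = 2^2 · 2463, so s = 2 and d = 2463.
Repeated squaring mod 9853: 2^1 ≡ 2, 2^2 ≡ 4, 2^4 ≡ 16, 2^8 ≡ 256, 2^16 ≡ 6418, 2^32 ≡ 5184, 2^64 ≡ 4725, 2^128 ≡ 8580, 2^256 ≡ 4637, 2^512 ≡ 2523, 2^1024 ≡ 491, 2^2048 ≡ 4609.
2463 = 2048 + 256 + 128 + 16 + 8 + 4 + 2 + 1, so 2^2463 ≡ 4609·4637·8580·6418·256·16·4·2 ≡ 6947 (mod 9853).
x_0 = 2^2463 mod 9853 = 6947.
x_0 is neither 1 nor 9852, so continue squaring.
x_1 = 6947^2 mod 9853 = 815.
Reached i = s−1 = 1 without hitting −1: 2 is a Miller–Rabin witness and 9853 is composite.

yes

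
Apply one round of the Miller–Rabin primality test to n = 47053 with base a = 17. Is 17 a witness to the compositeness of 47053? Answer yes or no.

yes

n − 1 = 47052 = 2^2 · 11763, so s = 2 and d = 11763.
x_0 = 17^11763 mod 47053 = 31921.
x_0 is neither 1 nor 47052, so continue squaring.
x_1 = 31921^2 mod 47053 = 17526.
Reached i = s−1 = 1 without hitting −1: 17 is a Miller–Rabin witness and 47053 is composite.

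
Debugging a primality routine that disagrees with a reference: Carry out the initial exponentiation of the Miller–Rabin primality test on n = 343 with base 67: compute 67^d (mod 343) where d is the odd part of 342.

295

n − 1 = 342 = 2^1 · 171, so s = 1 and d = 171.
67^171 mod 343 = 295.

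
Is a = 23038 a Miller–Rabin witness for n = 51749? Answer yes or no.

n − 1 = 51748 = 2^2 · 12937, so s = 2 and d = 12937.
Repeated squaring mod 51749: 23038^1 ≡ 23038, 23038^2 ≡ 11700, 23038^4 ≡ 13895, 23038^8 ≡ 47255, 23038^16 ≡ 13926, 23038^32 ≡ 29973, 23038^64 ≡ 18089, 23038^128 ≡ 2994, 23038^256 ≡ 11459, 23038^512 ≡ 21468, 23038^1024 ≡ 50179, 23038^2048 ≡ 32697, 23038^4096 ≡ 11218, 23038^8192 ≡ 41705.
12937 = 8192 + 4096 + 512 + 128 + 8 + 1, so 23038^12937 ≡ 41705·11218·21468·2994·47255·23038 ≡ 38218 (mod 51749).
x_0 = 23038^12937 mod 51749 = 38218.
x_0 is neither 1 nor 51748, so continue squaring.
x_1 = 38218^2 mod 51749 = 51748.
x_1 ≡ −1, so 23038 is not a witness.

no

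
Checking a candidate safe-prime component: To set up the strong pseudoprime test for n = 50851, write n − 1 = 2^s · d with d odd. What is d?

Halving: 50850 → 25425; 25425 is odd.
So 50850 = 2^1 · 25425.

25425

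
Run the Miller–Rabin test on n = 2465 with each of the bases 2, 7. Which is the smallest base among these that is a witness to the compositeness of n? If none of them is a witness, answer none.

2

n − 1 = 2464 = 2^5 · 77, so s = 5 and d = 77.
Base 2: x_0 = 2^77 mod 2465 = 1902. x_0 is neither 1 nor 2464, so continue squaring. x_1 = 1902^2 mod 2465 = 1449. x_2 = 1449^2 mod 2465 = 1886. x_3 = 1886^2 mod 2465 = 1. x_3 = 1 but x_2 ≠ ±1, a nontrivial square root of 1 — 2 is a witness and 2465 is composite.
Base 7: x_0 = 7^77 mod 2465 = 2437. x_0 is neither 1 nor 2464, so continue squaring. x_1 = 2437^2 mod 2465 = 784. x_2 = 784^2 mod 2465 = 871. x_3 = 871^2 mod 2465 = 1886. x_4 = 1886^2 mod 2465 = 1. x_4 = 1 but x_3 ≠ ±1, a nontrivial square root of 1 — 7 is a witness and 2465 is composite.
The smallest witness among the given bases is 2.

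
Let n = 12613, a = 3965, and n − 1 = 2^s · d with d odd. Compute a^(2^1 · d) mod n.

12612

n − 1 = 12612 = 2^2 · 3153, so s = 2 and d = 3153.
x_0 = 3965^3153 mod 12613 = 11005.
x_1 = 11005^2 mod 12613 = 12612.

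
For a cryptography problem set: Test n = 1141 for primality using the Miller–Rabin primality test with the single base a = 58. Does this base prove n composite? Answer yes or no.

no

n − 1 = 1140 = 2^2 · 285, so s = 2 and d = 285.
x_0 = 58^285 mod 1141 = 1.
x_0 = 1, so 58 is not a witness.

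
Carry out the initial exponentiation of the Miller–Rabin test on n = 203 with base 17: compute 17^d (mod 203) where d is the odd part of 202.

75

n − 1 = 202 = 2^1 · 101, so s = 1 and d = 101.
Repeated squaring mod 203: 17^1 ≡ 17, 17^2 ≡ 86, 17^4 ≡ 88, 17^8 ≡ 30, 17^16 ≡ 88, 17^32 ≡ 30, 17^64 ≡ 88.
101 = 64 + 32 + 4 + 1, so 17^101 ≡ 88·30·88·17 ≡ 75 (mod 203).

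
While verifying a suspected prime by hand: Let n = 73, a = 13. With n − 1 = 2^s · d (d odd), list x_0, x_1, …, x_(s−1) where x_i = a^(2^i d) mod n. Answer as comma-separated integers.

n − 1 = 72 = 2^3 · 9, so s = 3 and d = 9.
x_0 = 13^9 mod 73 = 51.
x_1 = 51^2 mod 73 = 46.
x_2 = 46^2 mod 73 = 72.

51, 46, 72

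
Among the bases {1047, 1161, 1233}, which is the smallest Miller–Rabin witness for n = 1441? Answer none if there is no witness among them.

1161

n − 1 = 1440 = 2^5 · 45, so s = 5 and d = 45.
Base 1047: x_0 = 1047^45 mod 1441 = 1440. x_0 = 1440 ≡ −1, so 1047 is not a witness.
Base 1161: x_0 = 1161^45 mod 1441 = 956. x_0 is neither 1 nor 1440, so continue squaring. x_1 = 956^2 mod 1441 = 342. x_2 = 342^2 mod 1441 = 243. x_3 = 243^2 mod 1441 = 1409. x_4 = 1409^2 mod 1441 = 1024. Reached i = s−1 = 4 without hitting −1: 1161 is a Miller–Rabin witness and 1441 is composite.
Base 1233: x_0 = 1233^45 mod 1441 = 804. x_0 is neither 1 nor 1440, so continue squaring. x_1 = 804^2 mod 1441 = 848. x_2 = 848^2 mod 1441 = 45. x_3 = 45^2 mod 1441 = 584. x_4 = 584^2 mod 1441 = 980. Reached i = s−1 = 4 without hitting −1: 1233 is a Miller–Rabin witness and 1441 is composite.
The smallest witness among the given bases is 1161.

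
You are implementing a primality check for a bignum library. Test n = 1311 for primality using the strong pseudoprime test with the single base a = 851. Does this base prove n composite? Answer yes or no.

n − 1 = 1310 = 2^1 · 655, so s = 1 and d = 655.
Repeated squaring mod 1311: 851^1 ≡ 851, 851^2 ≡ 529, 851^4 ≡ 598, 851^8 ≡ 1012, 851^16 ≡ 253, 851^32 ≡ 1081, 851^64 ≡ 460, 851^128 ≡ 529, 851^256 ≡ 598, 851^512 ≡ 1012.
655 = 512 + 128 + 8 + 4 + 2 + 1, so 851^655 ≡ 1012·529·1012·598·529·851 ≡ 1058 (mod 1311).
x_0 = 851^655 mod 1311 = 1058.
x_0 ∉ {1, 1310} and s = 1, so 851 is a Miller–Rabin witness and 1311 is composite.

yes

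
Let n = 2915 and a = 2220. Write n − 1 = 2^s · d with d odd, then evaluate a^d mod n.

n − 1 = 2914 = 2^1 · 1457, so s = 1 and d = 1457.
By repeated squaring, 2220^1457 ≡ 895 (mod 2915).

895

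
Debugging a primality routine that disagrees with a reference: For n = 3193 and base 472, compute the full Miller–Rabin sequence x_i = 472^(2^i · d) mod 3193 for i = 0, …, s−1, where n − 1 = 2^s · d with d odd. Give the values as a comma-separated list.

n − 1 = 3192 = 2^3 · 399, so s = 3 and d = 399.
x_0 = 472^399 mod 3193 = 1558.
x_1 = 1558^2 mod 3193 = 684.
x_2 = 684^2 mod 3193 = 1678.

1558, 684, 1678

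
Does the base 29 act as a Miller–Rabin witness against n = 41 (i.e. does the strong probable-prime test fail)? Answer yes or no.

no

n − 1 = 40 = 2^3 · 5, so s = 3 and d = 5.
x_0 = 29^5 mod 41 = 38.
x_0 is neither 1 nor 40, so continue squaring.
x_1 = 38^2 mod 41 = 9.
x_2 = 9^2 mod 41 = 40.
x_2 ≡ −1, so 29 is not a witness.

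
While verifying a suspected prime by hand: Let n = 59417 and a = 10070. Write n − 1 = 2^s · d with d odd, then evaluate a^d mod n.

n − 1 = 59416 = 2^3 · 7427, so s = 3 and d = 7427.
10070^7427 mod 59417 = 58744.

58744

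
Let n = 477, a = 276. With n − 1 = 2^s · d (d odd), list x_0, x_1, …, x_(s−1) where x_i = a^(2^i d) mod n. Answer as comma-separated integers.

144, 225

n − 1 = 476 = 2^2 · 119, so s = 2 and d = 119.
x_0 = 276^119 mod 477 = 144.
x_1 = 144^2 mod 477 = 225.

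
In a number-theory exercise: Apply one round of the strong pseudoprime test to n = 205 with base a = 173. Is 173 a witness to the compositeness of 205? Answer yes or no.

no

n − 1 = 204 = 2^2 · 51, so s = 2 and d = 51.
Repeated squaring mod 205: 173^1 ≡ 173, 173^2 ≡ 204, 173^4 ≡ 1, 173^8 ≡ 1, 173^16 ≡ 1, 173^32 ≡ 1.
51 = 32 + 16 + 2 + 1, so 173^51 ≡ 1·1·204·173 ≡ 32 (mod 205).
x_0 = 173^51 mod 205 = 32.
x_0 is neither 1 nor 204, so continue squaring.
x_1 = 32^2 mod 205 = 204.
x_1 ≡ −1, so 173 is not a witness.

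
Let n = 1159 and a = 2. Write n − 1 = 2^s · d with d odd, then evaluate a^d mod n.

n − 1 = 1158 = 2^1 · 579, so s = 1 and d = 579.
2^579 mod 1159 = 464.

464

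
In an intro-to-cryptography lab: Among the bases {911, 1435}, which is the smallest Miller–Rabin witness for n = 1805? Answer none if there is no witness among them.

911

n − 1 = 1804 = 2^2 · 451, so s = 2 and d = 451.
Base 911: x_0 = 911^451 mod 1805 = 1576. x_0 is neither 1 nor 1804, so continue squaring. x_1 = 1576^2 mod 1805 = 96. Reached i = s−1 = 1 without hitting −1: 911 is a Miller–Rabin witness and 1805 is composite.
Base 1435: x_0 = 1435^451 mod 1805 = 960. x_0 is neither 1 nor 1804, so continue squaring. x_1 = 960^2 mod 1805 = 1050. Reached i = s−1 = 1 without hitting −1: 1435 is a Miller–Rabin witness and 1805 is composite.
The smallest witness among the given bases is 911.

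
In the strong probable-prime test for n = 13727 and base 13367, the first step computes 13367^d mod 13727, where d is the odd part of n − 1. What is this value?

877

n − 1 = 13726 = 2^1 · 6863, so s = 1 and d = 6863.
13367^6863 mod 13727 = 877.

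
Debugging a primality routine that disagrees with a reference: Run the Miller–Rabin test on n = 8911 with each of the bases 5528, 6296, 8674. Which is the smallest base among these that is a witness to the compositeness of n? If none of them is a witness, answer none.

n − 1 = 8910 = 2^1 · 4455, so s = 1 and d = 4455.
Base 5528: x_0 = 5528^4455 mod 8911 = 8910. x_0 = 8910 ≡ −1, so 5528 is not a witness.
Base 6296: x_0 = 6296^4455 mod 8911 = 2547. x_0 ∉ {1, 8910} and s = 1, so 6296 is a Miller–Rabin witness and 8911 is composite.
Base 8674: x_0 = 8674^4455 mod 8911 = 6364. x_0 ∉ {1, 8910} and s = 1, so 8674 is a Miller–Rabin witness and 8911 is composite.
The smallest witness among the given bases is 6296.

6296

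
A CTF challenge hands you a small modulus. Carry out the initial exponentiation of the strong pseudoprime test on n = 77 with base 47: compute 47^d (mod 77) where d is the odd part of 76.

n − 1 = 76 = 2^2 · 19, so s = 2 and d = 19.
47^19 mod 77 = 26.

26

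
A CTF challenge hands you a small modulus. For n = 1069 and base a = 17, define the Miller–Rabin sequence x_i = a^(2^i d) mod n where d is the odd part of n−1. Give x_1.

n − 1 = 1068 = 2^2 · 267, so s = 2 and d = 267.
x_0 = 17^267 mod 1069 = 1.
x_1 = 1^2 mod 1069 = 1.

1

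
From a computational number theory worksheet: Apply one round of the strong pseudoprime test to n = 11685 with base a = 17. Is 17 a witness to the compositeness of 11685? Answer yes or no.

yes

n − 1 = 11684 = 2^2 · 2921, so s = 2 and d = 2921.
Repeated squaring mod 11685: 17^1 ≡ 17, 17^2 ≡ 289, 17^4 ≡ 1726, 17^8 ≡ 11086, 17^16 ≡ 8251, 17^32 ≡ 2191, 17^64 ≡ 9631, 17^128 ≡ 631, 17^256 ≡ 871, 17^512 ≡ 10801, 17^1024 ≡ 10246, 17^2048 ≡ 2476.
2921 = 2048 + 512 + 256 + 64 + 32 + 8 + 1, so 17^2921 ≡ 2476·10801·871·9631·2191·11086·17 ≡ 7397 (mod 11685).
x_0 = 17^2921 mod 11685 = 7397.
x_0 is neither 1 nor 11684, so continue squaring.
x_1 = 7397^2 mod 11685 = 6439.
Reached i = s−1 = 1 without hitting −1: 17 is a Miller–Rabin witness and 11685 is composite.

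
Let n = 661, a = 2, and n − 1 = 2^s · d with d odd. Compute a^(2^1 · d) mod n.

n − 1 = 660 = 2^2 · 165, so s = 2 and d = 165.
x_0 = 2^165 mod 661 = 555.
x_1 = 555^2 mod 661 = 660.

660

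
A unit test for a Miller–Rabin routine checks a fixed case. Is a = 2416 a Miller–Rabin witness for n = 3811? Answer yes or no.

no

n − 1 = 3810 = 2^1 · 1905, so s = 1 and d = 1905.
x_0 = 2416^1905 mod 3811 = 3810.
x_0 = 3810 ≡ −1, so 2416 is not a witness.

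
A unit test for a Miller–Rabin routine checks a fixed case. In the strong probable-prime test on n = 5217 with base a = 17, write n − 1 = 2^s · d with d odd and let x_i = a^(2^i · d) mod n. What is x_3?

n − 1 = 5216 = 2^5 · 163, so s = 5 and d = 163.
Repeated squaring mod 5217: 17^1 ≡ 17, 17^2 ≡ 289, 17^4 ≡ 49, 17^8 ≡ 2401, 17^16 ≡ 16, 17^32 ≡ 256, 17^64 ≡ 2932, 17^128 ≡ 4225.
163 = 128 + 32 + 2 + 1, so 17^163 ≡ 4225·256·289·17 ≡ 242 (mod 5217).
x_0 = 242.
x_1 = 242^2 mod 5217 = 1177.
x_2 = 1177^2 mod 5217 = 2824.
x_3 = 2824^2 mod 5217 = 3400.

3400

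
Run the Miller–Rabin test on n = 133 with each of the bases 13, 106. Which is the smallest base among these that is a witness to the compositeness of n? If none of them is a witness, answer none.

13

n − 1 = 132 = 2^2 · 33, so s = 2 and d = 33.
Base 13: x_0 = 13^33 mod 133 = 27. x_0 is neither 1 nor 132, so continue squaring. x_1 = 27^2 mod 133 = 64. Reached i = s−1 = 1 without hitting −1: 13 is a Miller–Rabin witness and 133 is composite.
Base 106: x_0 = 106^33 mod 133 = 1. x_0 = 1, so 106 is not a witness.
The smallest witness among the given bases is 13.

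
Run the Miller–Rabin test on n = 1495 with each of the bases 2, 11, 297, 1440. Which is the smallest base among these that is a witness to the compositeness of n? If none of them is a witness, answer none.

2

n − 1 = 1494 = 2^1 · 747, so s = 1 and d = 747.
Base 2: x_0 = 2^747 mod 1495 = 1438. x_0 ∉ {1, 1494} and s = 1, so 2 is a Miller–Rabin witness and 1495 is composite.
Base 11: x_0 = 11^747 mod 1495 = 941. x_0 ∉ {1, 1494} and s = 1, so 11 is a Miller–Rabin witness and 1495 is composite.
Base 297: x_0 = 297^747 mod 1495 = 1253. x_0 ∉ {1, 1494} and s = 1, so 297 is a Miller–Rabin witness and 1495 is composite.
Base 1440: x_0 = 1440^747 mod 1495 = 350. x_0 ∉ {1, 1494} and s = 1, so 1440 is a Miller–Rabin witness and 1495 is composite.
The smallest witness among the given bases is 2.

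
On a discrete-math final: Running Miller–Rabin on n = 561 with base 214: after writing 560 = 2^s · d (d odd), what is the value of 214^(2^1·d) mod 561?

298

n − 1 = 560 = 2^4 · 35, so s = 4 and d = 35.
Repeated squaring mod 561: 214^1 ≡ 214, 214^2 ≡ 355, 214^4 ≡ 361, 214^8 ≡ 169, 214^16 ≡ 511, 214^32 ≡ 256.
35 = 32 + 2 + 1, so 214^35 ≡ 256·355·214 ≡ 133 (mod 561).
x_0 = 133.
x_1 = 133^2 mod 561 = 298.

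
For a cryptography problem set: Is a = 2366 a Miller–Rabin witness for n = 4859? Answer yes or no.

no

n − 1 = 4858 = 2^1 · 2429, so s = 1 and d = 2429.
x_0 = 2366^2429 mod 4859 = 1.
x_0 = 1, so 2366 is not a witness.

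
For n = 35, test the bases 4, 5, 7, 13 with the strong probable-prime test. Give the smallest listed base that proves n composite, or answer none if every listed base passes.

4

n − 1 = 34 = 2^1 · 17, so s = 1 and d = 17.
Base 4: x_0 = 4^17 mod 35 = 9. x_0 ∉ {1, 34} and s = 1, so 4 is a Miller–Rabin witness and 35 is composite.
Base 5: x_0 = 5^17 mod 35 = 10. x_0 ∉ {1, 34} and s = 1, so 5 is a Miller–Rabin witness and 35 is composite.
Base 7: x_0 = 7^17 mod 35 = 7. x_0 ∉ {1, 34} and s = 1, so 7 is a Miller–Rabin witness and 35 is composite.
Base 13: x_0 = 13^17 mod 35 = 13. x_0 ∉ {1, 34} and s = 1, so 13 is a Miller–Rabin witness and 35 is composite.
The smallest witness among the given bases is 4.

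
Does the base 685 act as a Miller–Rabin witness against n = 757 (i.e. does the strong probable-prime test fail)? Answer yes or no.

no

n − 1 = 756 = 2^2 · 189, so s = 2 and d = 189.
Repeated squaring mod 757: 685^1 ≡ 685, 685^2 ≡ 642, 685^4 ≡ 356, 685^8 ≡ 317, 685^16 ≡ 565, 685^32 ≡ 528, 685^64 ≡ 208, 685^128 ≡ 115.
189 = 128 + 32 + 16 + 8 + 4 + 1, so 685^189 ≡ 115·528·565·317·356·685 ≡ 87 (mod 757).
x_0 = 685^189 mod 757 = 87.
x_0 is neither 1 nor 756, so continue squaring.
x_1 = 87^2 mod 757 = 756.
x_1 ≡ −1, so 685 is not a witness.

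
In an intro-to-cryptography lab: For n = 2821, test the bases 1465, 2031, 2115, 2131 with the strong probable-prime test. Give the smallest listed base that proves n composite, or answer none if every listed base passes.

n − 1 = 2820 = 2^2 · 705, so s = 2 and d = 705.
Base 1465: x_0 = 1465^705 mod 2821 = 1. x_0 = 1, so 1465 is not a witness.
Base 2031: x_0 = 2031^705 mod 2821 = 1. x_0 = 1, so 2031 is not a witness.
Base 2115: x_0 = 2115^705 mod 2821 = 1. x_0 = 1, so 2115 is not a witness.
Base 2131: x_0 = 2131^705 mod 2821 = 2820. x_0 = 2820 ≡ −1, so 2131 is not a witness.
No listed base is a witness for 2821.

none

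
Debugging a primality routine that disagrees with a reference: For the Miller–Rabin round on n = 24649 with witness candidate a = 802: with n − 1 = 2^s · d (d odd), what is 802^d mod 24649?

19783

n − 1 = 24648 = 2^3 · 3081, so s = 3 and d = 3081.
Repeated squaring mod 24649: 802^1 ≡ 802, 802^2 ≡ 2330, 802^4 ≡ 6120, 802^8 ≡ 12569, 802^16 ≡ 4320, 802^32 ≡ 3107, 802^64 ≡ 15690, 802^128 ≡ 6537, 802^256 ≡ 15652, 802^512 ≡ 23342, 802^1024 ≡ 7468, 802^2048 ≡ 14986.
3081 = 2048 + 1024 + 8 + 1, so 802^3081 ≡ 14986·7468·12569·802 ≡ 19783 (mod 24649).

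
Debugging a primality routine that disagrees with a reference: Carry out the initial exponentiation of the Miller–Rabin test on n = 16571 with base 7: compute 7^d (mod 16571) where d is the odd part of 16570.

1915

n − 1 = 16570 = 2^1 · 8285, so s = 1 and d = 8285.
7^8285 mod 16571 = 1915.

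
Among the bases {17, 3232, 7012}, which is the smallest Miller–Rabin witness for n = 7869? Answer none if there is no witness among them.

n − 1 = 7868 = 2^2 · 1967, so s = 2 and d = 1967.
Base 17: x_0 = 17^1967 mod 7869 = 1898. x_0 is neither 1 nor 7868, so continue squaring. x_1 = 1898^2 mod 7869 = 6271. Reached i = s−1 = 1 without hitting −1: 17 is a Miller–Rabin witness and 7869 is composite.
Base 3232: x_0 = 3232^1967 mod 7869 = 1585. x_0 is neither 1 nor 7868, so continue squaring. x_1 = 1585^2 mod 7869 = 2014. Reached i = s−1 = 1 without hitting −1: 3232 is a Miller–Rabin witness and 7869 is composite.
Base 7012: x_0 = 7012^1967 mod 7869 = 1168. x_0 is neither 1 nor 7868, so continue squaring. x_1 = 1168^2 mod 7869 = 2887. Reached i = s−1 = 1 without hitting −1: 7012 is a Miller–Rabin witness and 7869 is composite.
The smallest witness among the given bases is 17.

17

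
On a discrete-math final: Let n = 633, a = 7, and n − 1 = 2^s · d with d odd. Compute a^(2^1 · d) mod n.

592

n − 1 = 632 = 2^3 · 79, so s = 3 and d = 79.
x_0 = 7^79 mod 633 = 457.
x_1 = 457^2 mod 633 = 592.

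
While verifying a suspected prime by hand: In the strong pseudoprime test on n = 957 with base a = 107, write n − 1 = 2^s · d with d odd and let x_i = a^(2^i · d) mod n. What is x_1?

n − 1 = 956 = 2^2 · 239, so s = 2 and d = 239.
x_0 = 107^239 mod 957 = 194.
x_1 = 194^2 mod 957 = 313.

313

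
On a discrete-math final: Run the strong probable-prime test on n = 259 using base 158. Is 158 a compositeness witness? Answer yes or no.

no

n − 1 = 258 = 2^1 · 129, so s = 1 and d = 129.
x_0 = 158^129 mod 259 = 1.
x_0 = 1, so 158 is not a witness.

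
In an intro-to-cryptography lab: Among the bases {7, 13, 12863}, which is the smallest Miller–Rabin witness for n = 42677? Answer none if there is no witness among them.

none

n − 1 = 42676 = 2^2 · 10669, so s = 2 and d = 10669.
Base 7: x_0 = 7^10669 mod 42677 = 33658. x_0 is neither 1 nor 42676, so continue squaring. x_1 = 33658^2 mod 42677 = 42676. x_1 ≡ −1, so 7 is not a witness.
Base 13: x_0 = 13^10669 mod 42677 = 33658. x_0 is neither 1 nor 42676, so continue squaring. x_1 = 33658^2 mod 42677 = 42676. x_1 ≡ −1, so 13 is not a witness.
Base 12863: x_0 = 12863^10669 mod 42677 = 42676. x_0 = 42676 ≡ −1, so 12863 is not a witness.
No listed base is a witness for 42677.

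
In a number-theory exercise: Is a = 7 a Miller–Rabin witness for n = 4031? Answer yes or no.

n − 1 = 4030 = 2^1 · 2015, so s = 1 and d = 2015.
x_0 = 7^2015 mod 4031 = 1997.
x_0 ∉ {1, 4030} and s = 1, so 7 is a Miller–Rabin witness and 4031 is composite.

yes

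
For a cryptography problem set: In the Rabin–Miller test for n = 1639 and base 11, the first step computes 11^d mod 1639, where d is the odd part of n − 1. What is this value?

n − 1 = 1638 = 2^1 · 819, so s = 1 and d = 819.
Repeated squaring mod 1639: 11^1 ≡ 11, 11^2 ≡ 121, 11^4 ≡ 1529, 11^8 ≡ 627, 11^16 ≡ 1408, 11^32 ≡ 913, 11^64 ≡ 957, 11^128 ≡ 1287, 11^256 ≡ 979, 11^512 ≡ 1265.
819 = 512 + 256 + 32 + 16 + 2 + 1, so 11^819 ≡ 1265·979·913·1408·121·11 ≡ 1210 (mod 1639).

1210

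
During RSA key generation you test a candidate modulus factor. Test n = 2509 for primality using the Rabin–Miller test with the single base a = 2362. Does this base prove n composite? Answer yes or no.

yes

n − 1 = 2508 = 2^2 · 627, so s = 2 and d = 627.
Repeated squaring mod 2509: 2362^1 ≡ 2362, 2362^2 ≡ 1537, 2362^4 ≡ 1400, 2362^8 ≡ 471, 2362^16 ≡ 1049, 2362^32 ≡ 1459, 2362^64 ≡ 1049, 2362^128 ≡ 1459, 2362^256 ≡ 1049, 2362^512 ≡ 1459.
627 = 512 + 64 + 32 + 16 + 2 + 1, so 2362^627 ≡ 1459·1049·1459·1049·1537·2362 ≡ 2380 (mod 2509).
x_0 = 2362^627 mod 2509 = 2380.
x_0 is neither 1 nor 2508, so continue squaring.
x_1 = 2380^2 mod 2509 = 1587.
Reached i = s−1 = 1 without hitting −1: 2362 is a Miller–Rabin witness and 2509 is composite.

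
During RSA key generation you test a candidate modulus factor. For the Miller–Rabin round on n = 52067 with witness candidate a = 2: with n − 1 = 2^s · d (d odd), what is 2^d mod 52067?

52066

n − 1 = 52066 = 2^1 · 26033, so s = 1 and d = 26033.
2^26033 mod 52067 = 52066.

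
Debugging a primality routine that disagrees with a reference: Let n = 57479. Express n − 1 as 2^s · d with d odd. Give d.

28739

Halving: 57478 → 28739; 28739 is odd.
So 57478 = 2^1 · 28739.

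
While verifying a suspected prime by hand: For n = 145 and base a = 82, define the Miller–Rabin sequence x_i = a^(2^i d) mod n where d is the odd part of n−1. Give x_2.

111

n − 1 = 144 = 2^4 · 9, so s = 4 and d = 9.
Repeated squaring mod 145: 82^1 ≡ 82, 82^2 ≡ 54, 82^4 ≡ 16, 82^8 ≡ 111.
9 = 8 + 1, so 82^9 ≡ 111·82 ≡ 112 (mod 145).
x_0 = 112.
x_1 = 112^2 mod 145 = 74.
x_2 = 74^2 mod 145 = 111.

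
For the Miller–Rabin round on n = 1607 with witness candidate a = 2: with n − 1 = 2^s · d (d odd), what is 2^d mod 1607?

1

n − 1 = 1606 = 2^1 · 803, so s = 1 and d = 803.
Repeated squaring mod 1607: 2^1 ≡ 2, 2^2 ≡ 4, 2^4 ≡ 16, 2^8 ≡ 256, 2^16 ≡ 1256, 2^32 ≡ 1069, 2^64 ≡ 184, 2^128 ≡ 109, 2^256 ≡ 632, 2^512 ≡ 888.
803 = 512 + 256 + 32 + 2 + 1, so 2^803 ≡ 888·632·1069·4·2 ≡ 1 (mod 1607).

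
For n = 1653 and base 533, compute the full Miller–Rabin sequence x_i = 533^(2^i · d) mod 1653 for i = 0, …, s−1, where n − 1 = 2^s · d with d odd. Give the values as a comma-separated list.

n − 1 = 1652 = 2^2 · 413, so s = 2 and d = 413.
x_0 = 533^413 mod 1653 = 191.
x_1 = 191^2 mod 1653 = 115.

191, 115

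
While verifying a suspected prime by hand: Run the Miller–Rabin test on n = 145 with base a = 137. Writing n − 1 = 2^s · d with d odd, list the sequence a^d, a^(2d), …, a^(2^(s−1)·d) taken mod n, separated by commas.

n − 1 = 144 = 2^4 · 9, so s = 4 and d = 9.
x_0 = 137^9 mod 145 = 72.
x_1 = 72^2 mod 145 = 109.
x_2 = 109^2 mod 145 = 136.
x_3 = 136^2 mod 145 = 81.

72, 109, 136, 81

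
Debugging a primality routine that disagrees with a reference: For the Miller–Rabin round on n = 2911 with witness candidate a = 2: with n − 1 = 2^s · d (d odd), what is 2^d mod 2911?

n − 1 = 2910 = 2^1 · 1455, so s = 1 and d = 1455.
2^1455 mod 2911 = 829.

829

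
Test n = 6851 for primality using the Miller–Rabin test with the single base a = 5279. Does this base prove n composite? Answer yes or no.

yes

n − 1 = 6850 = 2^1 · 3425, so s = 1 and d = 3425.
x_0 = 5279^3425 mod 6851 = 6163.
x_0 ∉ {1, 6850} and s = 1, so 5279 is a Miller–Rabin witness and 6851 is composite.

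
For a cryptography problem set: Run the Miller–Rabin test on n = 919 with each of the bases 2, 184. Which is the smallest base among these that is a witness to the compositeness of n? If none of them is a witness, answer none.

none

n − 1 = 918 = 2^1 · 459, so s = 1 and d = 459.
Base 2: x_0 = 2^459 mod 919 = 1. x_0 = 1, so 2 is not a witness.
Base 184: x_0 = 184^459 mod 919 = 1. x_0 = 1, so 184 is not a witness.
No listed base is a witness for 919.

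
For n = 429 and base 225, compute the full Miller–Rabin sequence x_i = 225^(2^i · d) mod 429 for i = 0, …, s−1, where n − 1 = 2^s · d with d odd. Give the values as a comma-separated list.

36, 9

n − 1 = 428 = 2^2 · 107, so s = 2 and d = 107.
x_0 = 225^107 mod 429 = 36.
x_1 = 36^2 mod 429 = 9.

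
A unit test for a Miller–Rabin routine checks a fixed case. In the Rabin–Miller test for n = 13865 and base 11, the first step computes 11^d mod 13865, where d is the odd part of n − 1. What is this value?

n − 1 = 13864 = 2^3 · 1733, so s = 3 and d = 1733.
Repeated squaring mod 13865: 11^1 ≡ 11, 11^2 ≡ 121, 11^4 ≡ 776, 11^8 ≡ 5981, 11^16 ≡ 661, 11^32 ≡ 7106, 11^64 ≡ 12771, 11^128 ≡ 4446, 11^256 ≡ 9291, 11^512 ≡ 13056, 11^1024 ≡ 2826.
1733 = 1024 + 512 + 128 + 64 + 4 + 1, so 11^1733 ≡ 2826·13056·4446·12771·776·11 ≡ 6756 (mod 13865).

6756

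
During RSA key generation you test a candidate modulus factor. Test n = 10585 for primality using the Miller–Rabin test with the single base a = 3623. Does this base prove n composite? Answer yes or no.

no

n − 1 = 10584 = 2^3 · 1323, so s = 3 and d = 1323.
Repeated squaring mod 10585: 3623^1 ≡ 3623, 3623^2 ≡ 729, 3623^4 ≡ 2191, 3623^8 ≡ 5476, 3623^16 ≡ 9856, 3623^32 ≡ 2191, 3623^64 ≡ 5476, 3623^128 ≡ 9856, 3623^256 ≡ 2191, 3623^512 ≡ 5476, 3623^1024 ≡ 9856.
1323 = 1024 + 256 + 32 + 8 + 2 + 1, so 3623^1323 ≡ 9856·2191·2191·5476·729·3623 ≡ 9152 (mod 10585).
x_0 = 3623^1323 mod 10585 = 9152.
x_0 is neither 1 nor 10584, so continue squaring.
x_1 = 9152^2 mod 10585 = 10584.
x_1 ≡ −1, so 3623 is not a witness.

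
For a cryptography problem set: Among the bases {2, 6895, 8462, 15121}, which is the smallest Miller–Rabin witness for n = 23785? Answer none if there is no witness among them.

n − 1 = 23784 = 2^3 · 2973, so s = 3 and d = 2973.
Base 2: x_0 = 2^2973 mod 23785 = 21247. x_0 is neither 1 nor 23784, so continue squaring. x_1 = 21247^2 mod 23785 = 19494. x_2 = 19494^2 mod 23785 = 3091. Reached i = s−1 = 2 without hitting −1: 2 is a Miller–Rabin witness and 23785 is composite.
Base 6895: x_0 = 6895^2973 mod 23785 = 17405. x_0 is neither 1 nor 23784, so continue squaring. x_1 = 17405^2 mod 23785 = 8265. x_2 = 8265^2 mod 23785 = 23490. Reached i = s−1 = 2 without hitting −1: 6895 is a Miller–Rabin witness and 23785 is composite.
Base 8462: x_0 = 8462^2973 mod 23785 = 16777. x_0 is neither 1 nor 23784, so continue squaring. x_1 = 16777^2 mod 23785 = 19824. x_2 = 19824^2 mod 23785 = 15206. Reached i = s−1 = 2 without hitting −1: 8462 is a Miller–Rabin witness and 23785 is composite.
Base 15121: x_0 = 15121^2973 mod 23785 = 22631. x_0 is neither 1 nor 23784, so continue squaring. x_1 = 22631^2 mod 23785 = 23541. x_2 = 23541^2 mod 23785 = 11966. Reached i = s−1 = 2 without hitting −1: 15121 is a Miller–Rabin witness and 23785 is composite.
The smallest witness among the given bases is 2.

2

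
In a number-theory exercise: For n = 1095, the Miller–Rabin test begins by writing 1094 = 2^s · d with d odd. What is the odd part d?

547

Halving: 1094 → 547; 547 is odd.
So 1094 = 2^1 · 547.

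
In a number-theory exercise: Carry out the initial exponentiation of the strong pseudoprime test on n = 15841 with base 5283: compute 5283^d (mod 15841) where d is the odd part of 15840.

2820

n − 1 = 15840 = 2^5 · 495, so s = 5 and d = 495.
Repeated squaring mod 15841: 5283^1 ≡ 5283, 5283^2 ≡ 14088, 5283^4 ≡ 15696, 5283^8 ≡ 5184, 5283^16 ≡ 7520, 5283^32 ≡ 13871, 5283^64 ≡ 15696, 5283^128 ≡ 5184, 5283^256 ≡ 7520.
495 = 256 + 128 + 64 + 32 + 8 + 4 + 2 + 1, so 5283^495 ≡ 7520·5184·15696·13871·5184·15696·14088·5283 ≡ 2820 (mod 15841).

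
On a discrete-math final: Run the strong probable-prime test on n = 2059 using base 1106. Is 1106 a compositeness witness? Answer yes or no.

no

n − 1 = 2058 = 2^1 · 1029, so s = 1 and d = 1029.
x_0 = 1106^1029 mod 2059 = 2058.
x_0 = 2058 ≡ −1, so 1106 is not a witness.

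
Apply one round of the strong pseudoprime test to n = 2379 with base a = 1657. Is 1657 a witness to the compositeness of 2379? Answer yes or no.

n − 1 = 2378 = 2^1 · 1189, so s = 1 and d = 1189.
x_0 = 1657^1189 mod 2379 = 1969.
x_0 ∉ {1, 2378} and s = 1, so 1657 is a Miller–Rabin witness and 2379 is composite.

yes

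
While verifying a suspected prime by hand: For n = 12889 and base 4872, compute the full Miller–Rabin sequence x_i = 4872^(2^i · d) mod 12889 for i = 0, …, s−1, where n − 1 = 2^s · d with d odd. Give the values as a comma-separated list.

4416, 12888, 1

n − 1 = 12888 = 2^3 · 1611, so s = 3 and d = 1611.
x_0 = 4872^1611 mod 12889 = 4416.
x_1 = 4416^2 mod 12889 = 12888.
x_2 = 12888^2 mod 12889 = 1.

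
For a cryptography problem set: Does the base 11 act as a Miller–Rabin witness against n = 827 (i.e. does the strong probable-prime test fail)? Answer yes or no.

n − 1 = 826 = 2^1 · 413, so s = 1 and d = 413.
x_0 = 11^413 mod 827 = 1.
x_0 = 1, so 11 is not a witness.

no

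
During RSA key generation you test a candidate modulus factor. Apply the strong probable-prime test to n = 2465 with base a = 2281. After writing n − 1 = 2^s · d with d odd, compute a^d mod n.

n − 1 = 2464 = 2^5 · 77, so s = 5 and d = 77.
2281^77 mod 2465 = 46.

46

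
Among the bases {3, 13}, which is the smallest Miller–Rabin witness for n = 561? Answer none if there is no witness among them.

3

n − 1 = 560 = 2^4 · 35, so s = 4 and d = 35.
Base 3: x_0 = 3^35 mod 561 = 78. x_0 is neither 1 nor 560, so continue squaring. x_1 = 78^2 mod 561 = 474. x_2 = 474^2 mod 561 = 276. x_3 = 276^2 mod 561 = 441. Reached i = s−1 = 3 without hitting −1: 3 is a Miller–Rabin witness and 561 is composite.
Base 13: x_0 = 13^35 mod 561 = 208. x_0 is neither 1 nor 560, so continue squaring. x_1 = 208^2 mod 561 = 67. x_2 = 67^2 mod 561 = 1. x_2 = 1 but x_1 ≠ ±1, a nontrivial square root of 1 — 13 is a witness and 561 is composite.
The smallest witness among the given bases is 3.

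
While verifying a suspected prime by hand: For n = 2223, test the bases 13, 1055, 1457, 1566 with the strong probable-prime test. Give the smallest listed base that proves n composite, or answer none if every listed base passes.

n − 1 = 2222 = 2^1 · 1111, so s = 1 and d = 1111.
Base 13: x_0 = 13^1111 mod 2223 = 832. x_0 ∉ {1, 2222} and s = 1, so 13 is a Miller–Rabin witness and 2223 is composite.
Base 1055: x_0 = 1055^1111 mod 2223 = 830. x_0 ∉ {1, 2222} and s = 1, so 1055 is a Miller–Rabin witness and 2223 is composite.
Base 1457: x_0 = 1457^1111 mod 2223 = 53. x_0 ∉ {1, 2222} and s = 1, so 1457 is a Miller–Rabin witness and 2223 is composite.
Base 1566: x_0 = 1566^1111 mod 2223 = 540. x_0 ∉ {1, 2222} and s = 1, so 1566 is a Miller–Rabin witness and 2223 is composite.
The smallest witness among the given bases is 13.

13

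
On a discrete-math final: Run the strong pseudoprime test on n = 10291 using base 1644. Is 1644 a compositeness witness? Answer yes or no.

n − 1 = 10290 = 2^1 · 5145, so s = 1 and d = 5145.
Repeated squaring mod 10291: 1644^1 ≡ 1644, 1644^2 ≡ 6494, 1644^4 ≡ 9809, 1644^8 ≡ 5922, 1644^16 ≡ 8647, 1644^32 ≡ 6494, 1644^64 ≡ 9809, 1644^128 ≡ 5922, 1644^256 ≡ 8647, 1644^512 ≡ 6494, 1644^1024 ≡ 9809, 1644^2048 ≡ 5922, 1644^4096 ≡ 8647.
5145 = 4096 + 1024 + 16 + 8 + 1, so 1644^5145 ≡ 8647·9809·8647·5922·1644 ≡ 10290 (mod 10291).
x_0 = 1644^5145 mod 10291 = 10290.
x_0 = 10290 ≡ −1, so 1644 is not a witness.

no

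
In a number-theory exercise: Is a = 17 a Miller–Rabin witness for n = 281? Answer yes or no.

no

n − 1 = 280 = 2^3 · 35, so s = 3 and d = 35.
Repeated squaring mod 281: 17^1 ≡ 17, 17^2 ≡ 8, 17^4 ≡ 64, 17^8 ≡ 162, 17^16 ≡ 111, 17^32 ≡ 238.
35 = 32 + 2 + 1, so 17^35 ≡ 238·8·17 ≡ 53 (mod 281).
x_0 = 17^35 mod 281 = 53.
x_0 is neither 1 nor 280, so continue squaring.
x_1 = 53^2 mod 281 = 280.
x_1 ≡ −1, so 17 is not a witness.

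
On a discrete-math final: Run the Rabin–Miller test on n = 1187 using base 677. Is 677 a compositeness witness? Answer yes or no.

n − 1 = 1186 = 2^1 · 593, so s = 1 and d = 593.
Repeated squaring mod 1187: 677^1 ≡ 677, 677^2 ≡ 147, 677^4 ≡ 243, 677^8 ≡ 886, 677^16 ≡ 389, 677^32 ≡ 572, 677^64 ≡ 759, 677^128 ≡ 386, 677^256 ≡ 621, 677^512 ≡ 1053.
593 = 512 + 64 + 16 + 1, so 677^593 ≡ 1053·759·389·677 ≡ 1 (mod 1187).
x_0 = 677^593 mod 1187 = 1.
x_0 = 1, so 677 is not a witness.

no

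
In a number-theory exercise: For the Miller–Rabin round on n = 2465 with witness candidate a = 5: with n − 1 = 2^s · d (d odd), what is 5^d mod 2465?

2145

n − 1 = 2464 = 2^5 · 77, so s = 5 and d = 77.
5^77 mod 2465 = 2145.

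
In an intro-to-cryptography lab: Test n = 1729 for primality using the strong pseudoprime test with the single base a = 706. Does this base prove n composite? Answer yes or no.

no

n − 1 = 1728 = 2^6 · 27, so s = 6 and d = 27.
x_0 = 706^27 mod 1729 = 1728.
x_0 = 1728 ≡ −1, so 706 is not a witness.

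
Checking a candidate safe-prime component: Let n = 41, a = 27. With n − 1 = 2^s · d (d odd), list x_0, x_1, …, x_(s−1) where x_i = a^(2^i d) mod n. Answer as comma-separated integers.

14, 32, 40

n − 1 = 40 = 2^3 · 5, so s = 3 and d = 5.
x_0 = 27^5 mod 41 = 14.
x_1 = 14^2 mod 41 = 32.
x_2 = 32^2 mod 41 = 40.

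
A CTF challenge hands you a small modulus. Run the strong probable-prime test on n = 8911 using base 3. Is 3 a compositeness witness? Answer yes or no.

n − 1 = 8910 = 2^1 · 4455, so s = 1 and d = 4455.
By repeated squaring, 3^4455 ≡ 8910 (mod 8911).
x_0 = 3^4455 mod 8911 = 8910.
x_0 = 8910 ≡ −1, so 3 is not a witness.

no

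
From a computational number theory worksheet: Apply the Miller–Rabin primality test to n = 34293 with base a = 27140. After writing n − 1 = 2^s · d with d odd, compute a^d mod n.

n − 1 = 34292 = 2^2 · 8573, so s = 2 and d = 8573.
27140^8573 mod 34293 = 22310.

22310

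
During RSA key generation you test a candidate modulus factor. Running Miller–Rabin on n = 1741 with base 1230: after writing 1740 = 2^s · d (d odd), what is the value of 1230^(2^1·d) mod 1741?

n − 1 = 1740 = 2^2 · 435, so s = 2 and d = 435.
x_0 = 1230^435 mod 1741 = 1.
x_1 = 1^2 mod 1741 = 1.

1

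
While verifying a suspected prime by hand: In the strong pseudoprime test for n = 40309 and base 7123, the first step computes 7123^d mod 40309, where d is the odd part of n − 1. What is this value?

31255

n − 1 = 40308 = 2^2 · 10077, so s = 2 and d = 10077.
Repeated squaring mod 40309: 7123^1 ≡ 7123, 7123^2 ≡ 28407, 7123^4 ≡ 11778, 7123^8 ≡ 18015, 7123^16 ≡ 12466, 7123^32 ≡ 9961, 7123^64 ≡ 21072, 7123^128 ≡ 25549, 7123^256 ≡ 27764, 7123^512 ≡ 10689, 7123^1024 ≡ 19015, 7123^2048 ≡ 38804, 7123^4096 ≡ 7721, 7123^8192 ≡ 37139.
10077 = 8192 + 1024 + 512 + 256 + 64 + 16 + 8 + 4 + 1, so 7123^10077 ≡ 37139·19015·10689·27764·21072·12466·18015·11778·7123 ≡ 31255 (mod 40309).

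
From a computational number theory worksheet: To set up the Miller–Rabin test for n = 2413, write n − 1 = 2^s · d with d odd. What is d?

Halving: 2412 → 1206 → 603; 603 is odd.
So 2412 = 2^2 · 603.

603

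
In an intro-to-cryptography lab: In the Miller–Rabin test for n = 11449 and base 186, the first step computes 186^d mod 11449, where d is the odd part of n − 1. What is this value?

n − 1 = 11448 = 2^3 · 1431, so s = 3 and d = 1431.
Repeated squaring mod 11449: 186^1 ≡ 186, 186^2 ≡ 249, 186^4 ≡ 4756, 186^8 ≡ 7761, 186^16 ≡ 11381, 186^32 ≡ 4624, 186^64 ≡ 6093, 186^128 ≡ 6991, 186^256 ≡ 9749, 186^512 ≡ 4852, 186^1024 ≡ 2760.
1431 = 1024 + 256 + 128 + 16 + 4 + 2 + 1, so 186^1431 ≡ 2760·9749·6991·11381·4756·249·186 ≡ 2676 (mod 11449).

2676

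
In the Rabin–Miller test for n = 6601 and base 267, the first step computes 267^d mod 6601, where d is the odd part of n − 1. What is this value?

n − 1 = 6600 = 2^3 · 825, so s = 3 and d = 825.
Repeated squaring mod 6601: 267^1 ≡ 267, 267^2 ≡ 5279, 267^4 ≡ 5020, 267^8 ≡ 4383, 267^16 ≡ 1779, 267^32 ≡ 2962, 267^64 ≡ 715, 267^128 ≡ 2948, 267^256 ≡ 3788, 267^512 ≡ 4971.
825 = 512 + 256 + 32 + 16 + 8 + 1, so 267^825 ≡ 4971·3788·2962·1779·4383·267 ≡ 2920 (mod 6601).

2920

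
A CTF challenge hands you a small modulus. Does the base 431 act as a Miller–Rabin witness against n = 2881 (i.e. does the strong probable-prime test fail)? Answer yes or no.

n − 1 = 2880 = 2^6 · 45, so s = 6 and d = 45.
x_0 = 431^45 mod 2881 = 1.
x_0 = 1, so 431 is not a witness.

no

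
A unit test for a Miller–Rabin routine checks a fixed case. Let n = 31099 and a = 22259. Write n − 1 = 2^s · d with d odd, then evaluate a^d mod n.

n − 1 = 31098 = 2^1 · 15549, so s = 1 and d = 15549.
22259^15549 mod 31099 = 23993.

23993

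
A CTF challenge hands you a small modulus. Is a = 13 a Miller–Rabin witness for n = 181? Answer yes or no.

no

n − 1 = 180 = 2^2 · 45, so s = 2 and d = 45.
Repeated squaring mod 181: 13^1 ≡ 13, 13^2 ≡ 169, 13^4 ≡ 144, 13^8 ≡ 102, 13^16 ≡ 87, 13^32 ≡ 148.
45 = 32 + 8 + 4 + 1, so 13^45 ≡ 148·102·144·13 ≡ 1 (mod 181).
x_0 = 13^45 mod 181 = 1.
x_0 = 1, so 13 is not a witness.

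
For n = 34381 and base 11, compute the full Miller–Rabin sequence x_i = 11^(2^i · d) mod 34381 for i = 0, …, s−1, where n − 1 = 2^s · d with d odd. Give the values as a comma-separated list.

2522, 34380

n − 1 = 34380 = 2^2 · 8595, so s = 2 and d = 8595.
x_0 = 11^8595 mod 34381 = 2522.
x_1 = 2522^2 mod 34381 = 34380.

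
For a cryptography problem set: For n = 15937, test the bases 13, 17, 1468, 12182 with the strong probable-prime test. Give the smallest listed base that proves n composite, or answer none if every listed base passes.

n − 1 = 15936 = 2^6 · 249, so s = 6 and d = 249.
Base 13: x_0 = 13^249 mod 15937 = 4873. x_0 is neither 1 nor 15936, so continue squaring. x_1 = 4873^2 mod 15937 = 15936. x_1 ≡ −1, so 13 is not a witness.
Base 17: x_0 = 17^249 mod 15937 = 6693. x_0 is neither 1 nor 15936, so continue squaring. x_1 = 6693^2 mod 15937 = 13279. x_2 = 13279^2 mod 15937 = 4873. x_3 = 4873^2 mod 15937 = 15936. x_3 ≡ −1, so 17 is not a witness.
Base 1468: x_0 = 1468^249 mod 15937 = 3553. x_0 is neither 1 nor 15936, so continue squaring. x_1 = 3553^2 mod 15937 = 1705. x_2 = 1705^2 mod 15937 = 6491. x_3 = 6491^2 mod 15937 = 11590. x_4 = 11590^2 mod 15937 = 11064. x_5 = 11064^2 mod 15937 = 15936. x_5 ≡ −1, so 1468 is not a witness.
Base 12182: x_0 = 12182^249 mod 15937 = 673. x_0 is neither 1 nor 15936, so continue squaring. x_1 = 673^2 mod 15937 = 6693. x_2 = 6693^2 mod 15937 = 13279. x_3 = 13279^2 mod 15937 = 4873. x_4 = 4873^2 mod 15937 = 15936. x_4 ≡ −1, so 12182 is not a witness.
No listed base is a witness for 15937.

none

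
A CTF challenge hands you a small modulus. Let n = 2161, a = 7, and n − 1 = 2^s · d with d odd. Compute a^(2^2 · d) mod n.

n − 1 = 2160 = 2^4 · 135, so s = 4 and d = 135.
x_0 = 7^135 mod 2161 = 227.
x_1 = 227^2 mod 2161 = 1826.
x_2 = 1826^2 mod 2161 = 2014.

2014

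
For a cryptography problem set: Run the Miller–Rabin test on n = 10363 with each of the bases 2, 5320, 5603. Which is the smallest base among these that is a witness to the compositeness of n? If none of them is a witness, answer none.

n − 1 = 10362 = 2^1 · 5181, so s = 1 and d = 5181.
Base 2: x_0 = 2^5181 mod 10363 = 7441. x_0 ∉ {1, 10362} and s = 1, so 2 is a Miller–Rabin witness and 10363 is composite.
Base 5320: x_0 = 5320^5181 mod 10363 = 3180. x_0 ∉ {1, 10362} and s = 1, so 5320 is a Miller–Rabin witness and 10363 is composite.
Base 5603: x_0 = 5603^5181 mod 10363 = 5238. x_0 ∉ {1, 10362} and s = 1, so 5603 is a Miller–Rabin witness and 10363 is composite.
The smallest witness among the given bases is 2.

2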